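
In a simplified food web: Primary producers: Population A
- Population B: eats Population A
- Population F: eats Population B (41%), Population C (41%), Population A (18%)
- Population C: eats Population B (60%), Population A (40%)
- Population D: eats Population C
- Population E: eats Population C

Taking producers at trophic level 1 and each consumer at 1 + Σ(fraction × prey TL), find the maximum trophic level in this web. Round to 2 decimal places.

Population B: 1 + 1 = 2
Population C: 1 + (0.6×2 + 0.4×1) = 2.6
Population D: 1 + 2.6 = 3.6
Population E: 1 + 2.6 = 3.6
Population F: 1 + (0.41×2 + 0.41×2.6 + 0.18×1) = 3.066

3.60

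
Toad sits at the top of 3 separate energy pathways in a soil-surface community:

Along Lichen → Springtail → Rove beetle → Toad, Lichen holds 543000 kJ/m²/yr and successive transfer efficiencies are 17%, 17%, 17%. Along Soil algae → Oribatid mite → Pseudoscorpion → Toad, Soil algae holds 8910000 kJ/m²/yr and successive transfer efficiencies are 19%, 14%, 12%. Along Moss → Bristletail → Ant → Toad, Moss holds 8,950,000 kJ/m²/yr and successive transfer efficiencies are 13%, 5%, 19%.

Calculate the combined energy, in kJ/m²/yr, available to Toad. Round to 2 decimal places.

42161.73 kJ/m²/yr

Via Lichen: 543000 × 0.17 × 0.17 × 0.17 = 2667.759 kJ/m²/yr
Via Soil algae: 8910000 × 0.19 × 0.14 × 0.12 = 28440.72 kJ/m²/yr
Via Moss: 8950000 × 0.13 × 0.05 × 0.19 = 11053.25 kJ/m²/yr
Total at Toad: 2667.759 + 28440.72 + 11053.25 = 42161.729 kJ/m²/yr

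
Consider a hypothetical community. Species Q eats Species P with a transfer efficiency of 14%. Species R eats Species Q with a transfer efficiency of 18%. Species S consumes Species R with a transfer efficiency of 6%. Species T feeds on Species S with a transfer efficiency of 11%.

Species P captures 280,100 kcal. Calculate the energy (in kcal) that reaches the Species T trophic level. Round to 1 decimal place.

Species Q: 280100 × 0.14 = 39214 kcal
Species R: 39214 × 0.18 = 7058.52 kcal
Species S: 7058.52 × 0.06 = 423.5112 kcal
Species T: 423.5112 × 0.11 = 46.586232 kcal

46.6 kcal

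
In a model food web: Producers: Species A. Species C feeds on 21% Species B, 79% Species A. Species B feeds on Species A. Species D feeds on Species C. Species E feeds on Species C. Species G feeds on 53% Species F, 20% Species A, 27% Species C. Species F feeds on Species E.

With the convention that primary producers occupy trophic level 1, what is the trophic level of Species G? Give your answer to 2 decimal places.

4.03

Species B: 1 + 1 = 2
Species C: 1 + (0.21×2 + 0.79×1) = 2.21
Species D: 1 + 2.21 = 3.21
Species E: 1 + 2.21 = 3.21
Species F: 1 + 3.21 = 4.21
Species G: 1 + (0.53×4.21 + 0.2×1 + 0.27×2.21) = 4.028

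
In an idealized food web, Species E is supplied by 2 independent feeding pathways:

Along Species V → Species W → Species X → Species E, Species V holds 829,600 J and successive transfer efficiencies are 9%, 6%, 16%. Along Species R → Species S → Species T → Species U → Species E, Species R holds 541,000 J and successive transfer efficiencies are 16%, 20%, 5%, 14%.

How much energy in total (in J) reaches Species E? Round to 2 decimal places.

Via Species V: 829600 × 0.09 × 0.06 × 0.16 = 716.7744 J
Via Species R: 541000 × 0.16 × 0.2 × 0.05 × 0.14 = 121.184 J
Total at Species E: 716.7744 + 121.184 = 837.9584 J

837.96 J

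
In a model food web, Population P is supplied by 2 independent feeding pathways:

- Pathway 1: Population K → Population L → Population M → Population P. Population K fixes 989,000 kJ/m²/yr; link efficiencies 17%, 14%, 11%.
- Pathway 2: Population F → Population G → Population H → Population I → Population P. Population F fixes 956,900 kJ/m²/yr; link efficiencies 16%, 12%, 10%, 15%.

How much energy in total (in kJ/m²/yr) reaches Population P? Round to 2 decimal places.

2864.79 kJ/m²/yr

Pathway 1: 989000 × 0.17 × 0.14 × 0.11 = 2589.202 kJ/m²/yr
Pathway 2: 956900 × 0.16 × 0.12 × 0.1 × 0.15 = 275.5872 kJ/m²/yr
Total at Population P: 2589.202 + 275.5872 = 2864.7892 kJ/m²/yr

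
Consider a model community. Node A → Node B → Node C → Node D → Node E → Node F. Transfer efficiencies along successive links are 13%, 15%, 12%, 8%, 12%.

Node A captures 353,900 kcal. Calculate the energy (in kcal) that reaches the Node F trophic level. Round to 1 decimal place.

Node B: 353900 × 0.13 = 46007 kcal
Node C: 46007 × 0.15 = 6901.05 kcal
Node D: 6901.05 × 0.12 = 828.126 kcal
Node E: 828.126 × 0.08 = 66.25008 kcal
Node F: 66.25008 × 0.12 = 7.9500096 kcal

8.0 kcal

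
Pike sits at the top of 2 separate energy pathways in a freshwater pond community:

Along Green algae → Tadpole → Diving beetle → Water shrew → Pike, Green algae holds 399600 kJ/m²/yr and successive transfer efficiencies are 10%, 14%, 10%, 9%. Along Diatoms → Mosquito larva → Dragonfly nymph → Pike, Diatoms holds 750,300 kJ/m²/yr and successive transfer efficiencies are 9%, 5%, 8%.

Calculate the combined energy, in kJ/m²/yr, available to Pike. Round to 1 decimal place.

Via Green algae: 399600 × 0.1 × 0.14 × 0.1 × 0.09 = 50.3496 kJ/m²/yr
Via Diatoms: 750300 × 0.09 × 0.05 × 0.08 = 270.108 kJ/m²/yr
Total at Pike: 50.3496 + 270.108 = 320.4576 kJ/m²/yr

320.5 kJ/m²/yr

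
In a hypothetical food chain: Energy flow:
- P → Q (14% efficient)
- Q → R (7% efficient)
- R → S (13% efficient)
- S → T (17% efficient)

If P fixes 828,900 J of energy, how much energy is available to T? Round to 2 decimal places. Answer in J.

Q: 828900 × 0.14 = 116046 J
R: 116046 × 0.07 = 8123.22 J
S: 8123.22 × 0.13 = 1056.0186 J
T: 1056.0186 × 0.17 = 179.523162 J

179.52 J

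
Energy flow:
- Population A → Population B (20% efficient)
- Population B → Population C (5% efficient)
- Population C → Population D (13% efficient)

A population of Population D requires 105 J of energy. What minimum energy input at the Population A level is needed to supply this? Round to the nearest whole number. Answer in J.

80769 J

Cumulative transfer efficiency: 0.2 × 0.05 × 0.13 = 0.0013
Population A energy = 105 / 0.0013 = 80769 J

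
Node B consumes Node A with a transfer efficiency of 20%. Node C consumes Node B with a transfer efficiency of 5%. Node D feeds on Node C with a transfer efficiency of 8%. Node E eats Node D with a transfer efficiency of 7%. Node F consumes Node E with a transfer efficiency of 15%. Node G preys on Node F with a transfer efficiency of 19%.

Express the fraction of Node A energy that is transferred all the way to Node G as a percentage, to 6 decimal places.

0.000160%

Product of link efficiencies: 0.2 × 0.05 × 0.08 × 0.07 × 0.15 × 0.19 = 0.000001596
As a percentage: 0.000001596 × 100 = 0.000160%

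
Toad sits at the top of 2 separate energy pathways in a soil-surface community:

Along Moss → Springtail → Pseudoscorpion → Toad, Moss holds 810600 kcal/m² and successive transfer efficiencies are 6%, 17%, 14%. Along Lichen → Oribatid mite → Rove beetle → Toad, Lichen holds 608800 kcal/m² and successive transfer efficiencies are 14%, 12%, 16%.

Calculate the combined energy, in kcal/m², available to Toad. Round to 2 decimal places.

Via Moss: 810600 × 0.06 × 0.17 × 0.14 = 1157.5368 kcal/m²
Via Lichen: 608800 × 0.14 × 0.12 × 0.16 = 1636.4544 kcal/m²
Total at Toad: 1157.5368 + 1636.4544 = 2793.9912 kcal/m²

2793.99 kcal/m²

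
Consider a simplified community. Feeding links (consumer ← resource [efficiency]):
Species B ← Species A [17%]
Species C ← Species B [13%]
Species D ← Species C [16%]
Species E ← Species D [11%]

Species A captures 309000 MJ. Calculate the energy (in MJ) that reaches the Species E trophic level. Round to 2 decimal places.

120.19 MJ

Species B: 309000 × 0.17 = 52530 MJ
Species C: 52530 × 0.13 = 6828.9 MJ
Species D: 6828.9 × 0.16 = 1092.624 MJ
Species E: 1092.624 × 0.11 = 120.18864 MJ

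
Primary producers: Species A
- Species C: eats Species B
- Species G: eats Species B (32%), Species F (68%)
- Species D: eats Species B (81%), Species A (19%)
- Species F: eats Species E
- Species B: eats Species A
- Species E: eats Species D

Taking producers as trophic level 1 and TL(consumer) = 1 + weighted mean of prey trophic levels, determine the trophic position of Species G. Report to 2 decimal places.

4.91

Species B: 1 + 1 = 2
Species C: 1 + 2 = 3
Species D: 1 + (0.81×2 + 0.19×1) = 2.81
Species E: 1 + 2.81 = 3.81
Species F: 1 + 3.81 = 4.81
Species G: 1 + (0.32×2 + 0.68×4.81) = 4.9108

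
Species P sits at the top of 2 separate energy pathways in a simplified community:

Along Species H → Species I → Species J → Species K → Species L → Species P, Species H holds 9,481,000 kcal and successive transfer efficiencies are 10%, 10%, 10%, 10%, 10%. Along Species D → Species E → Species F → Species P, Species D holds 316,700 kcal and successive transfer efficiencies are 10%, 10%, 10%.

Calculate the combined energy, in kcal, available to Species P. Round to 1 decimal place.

Via Species H: 9481000 × 0.1 × 0.1 × 0.1 × 0.1 × 0.1 = 94.81 kcal
Via Species D: 316700 × 0.1 × 0.1 × 0.1 = 316.7 kcal
Total at Species P: 94.81 + 316.7 = 411.51 kcal

411.5 kcal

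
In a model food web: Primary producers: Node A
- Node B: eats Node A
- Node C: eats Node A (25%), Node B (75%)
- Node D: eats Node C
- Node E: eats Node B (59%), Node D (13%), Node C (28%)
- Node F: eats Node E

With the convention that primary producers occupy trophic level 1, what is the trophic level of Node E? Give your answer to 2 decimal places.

3.44

Node B: 1 + 1 = 2
Node C: 1 + (0.25×1 + 0.75×2) = 2.75
Node D: 1 + 2.75 = 3.75
Node E: 1 + (0.59×2 + 0.13×3.75 + 0.28×2.75) = 3.4375
Node F: 1 + 3.4375 = 4.4375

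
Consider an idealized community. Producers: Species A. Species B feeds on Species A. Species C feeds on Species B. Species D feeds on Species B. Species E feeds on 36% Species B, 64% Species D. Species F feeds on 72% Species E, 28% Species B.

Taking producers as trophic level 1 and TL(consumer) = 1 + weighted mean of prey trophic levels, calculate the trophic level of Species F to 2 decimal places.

Species B: 1 + 1 = 2
Species C: 1 + 2 = 3
Species D: 1 + 2 = 3
Species E: 1 + (0.36×2 + 0.64×3) = 3.64
Species F: 1 + (0.72×3.64 + 0.28×2) = 4.1808

4.18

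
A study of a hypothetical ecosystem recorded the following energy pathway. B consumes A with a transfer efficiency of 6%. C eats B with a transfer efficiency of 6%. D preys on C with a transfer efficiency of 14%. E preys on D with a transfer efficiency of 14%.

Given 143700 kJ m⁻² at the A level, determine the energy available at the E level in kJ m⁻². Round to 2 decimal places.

B: 143700 × 0.06 = 8622 kJ m⁻²
C: 8622 × 0.06 = 517.32 kJ m⁻²
D: 517.32 × 0.14 = 72.4248 kJ m⁻²
E: 72.4248 × 0.14 = 10.139472 kJ m⁻²

10.14 kJ m⁻²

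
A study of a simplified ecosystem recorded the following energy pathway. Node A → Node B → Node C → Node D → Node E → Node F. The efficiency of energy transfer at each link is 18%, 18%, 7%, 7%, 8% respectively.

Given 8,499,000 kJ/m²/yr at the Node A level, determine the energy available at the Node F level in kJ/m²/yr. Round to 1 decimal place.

107.9 kJ/m²/yr

Node B: 8499000 × 0.18 = 1529820 kJ/m²/yr
Node C: 1529820 × 0.18 = 275367.6 kJ/m²/yr
Node D: 275367.6 × 0.07 = 19275.732 kJ/m²/yr
Node E: 19275.732 × 0.07 = 1349.30124 kJ/m²/yr
Node F: 1349.30124 × 0.08 = 107.9440992 kJ/m²/yr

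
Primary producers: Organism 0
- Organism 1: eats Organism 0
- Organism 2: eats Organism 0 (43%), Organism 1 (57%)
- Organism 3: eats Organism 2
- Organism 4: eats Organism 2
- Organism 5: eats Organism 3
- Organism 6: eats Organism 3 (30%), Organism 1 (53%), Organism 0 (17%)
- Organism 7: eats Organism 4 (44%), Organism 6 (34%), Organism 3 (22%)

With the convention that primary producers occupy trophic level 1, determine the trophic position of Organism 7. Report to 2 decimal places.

4.48

Organism 1: 1 + 1 = 2
Organism 2: 1 + (0.43×1 + 0.57×2) = 2.57
Organism 3: 1 + 2.57 = 3.57
Organism 4: 1 + 2.57 = 3.57
Organism 5: 1 + 3.57 = 4.57
Organism 6: 1 + (0.3×3.57 + 0.53×2 + 0.17×1) = 3.301
Organism 7: 1 + (0.44×3.57 + 0.34×3.301 + 0.22×3.57) = 4.47854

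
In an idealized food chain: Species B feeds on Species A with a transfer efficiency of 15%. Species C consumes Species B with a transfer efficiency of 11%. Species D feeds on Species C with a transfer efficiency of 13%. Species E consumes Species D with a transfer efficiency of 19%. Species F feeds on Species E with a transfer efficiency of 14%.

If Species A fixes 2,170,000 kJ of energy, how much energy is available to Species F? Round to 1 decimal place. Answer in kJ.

123.8 kJ

Species B: 2170000 × 0.15 = 325500 kJ
Species C: 325500 × 0.11 = 35805 kJ
Species D: 35805 × 0.13 = 4654.65 kJ
Species E: 4654.65 × 0.19 = 884.3835 kJ
Species F: 884.3835 × 0.14 = 123.81369 kJ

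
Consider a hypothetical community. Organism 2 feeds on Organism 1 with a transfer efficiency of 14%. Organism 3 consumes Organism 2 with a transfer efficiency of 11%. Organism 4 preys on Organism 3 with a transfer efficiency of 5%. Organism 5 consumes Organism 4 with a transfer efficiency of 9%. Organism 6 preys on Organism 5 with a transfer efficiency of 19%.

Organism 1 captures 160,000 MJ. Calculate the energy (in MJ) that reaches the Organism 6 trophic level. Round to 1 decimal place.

2.1 MJ

Organism 2: 160000 × 0.14 = 22400 MJ
Organism 3: 22400 × 0.11 = 2464 MJ
Organism 4: 2464 × 0.05 = 123.2 MJ
Organism 5: 123.2 × 0.09 = 11.088 MJ
Organism 6: 11.088 × 0.19 = 2.10672 MJ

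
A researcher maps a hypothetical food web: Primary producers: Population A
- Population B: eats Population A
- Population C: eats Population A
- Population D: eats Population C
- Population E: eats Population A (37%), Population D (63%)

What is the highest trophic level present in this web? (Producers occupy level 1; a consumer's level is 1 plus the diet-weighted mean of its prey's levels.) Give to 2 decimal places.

3.26

Population B: 1 + 1 = 2
Population C: 1 + 1 = 2
Population D: 1 + 2 = 3
Population E: 1 + (0.37×1 + 0.63×3) = 3.26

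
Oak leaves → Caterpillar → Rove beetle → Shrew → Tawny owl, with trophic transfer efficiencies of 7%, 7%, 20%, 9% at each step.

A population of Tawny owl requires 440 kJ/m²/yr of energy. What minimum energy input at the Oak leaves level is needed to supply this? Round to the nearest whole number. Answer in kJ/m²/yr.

Cumulative transfer efficiency: 0.07 × 0.07 × 0.2 × 0.09 = 0.0000882
Oak leaves energy = 440 / 0.0000882 = 4988662 kJ/m²/yr

4988662 kJ/m²/yr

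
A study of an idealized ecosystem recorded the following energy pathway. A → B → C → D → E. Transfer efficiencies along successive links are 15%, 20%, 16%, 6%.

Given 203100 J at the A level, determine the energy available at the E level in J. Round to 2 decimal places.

B: 203100 × 0.15 = 30465 J
C: 30465 × 0.2 = 6093 J
D: 6093 × 0.16 = 974.88 J
E: 974.88 × 0.06 = 58.4928 J

58.49 J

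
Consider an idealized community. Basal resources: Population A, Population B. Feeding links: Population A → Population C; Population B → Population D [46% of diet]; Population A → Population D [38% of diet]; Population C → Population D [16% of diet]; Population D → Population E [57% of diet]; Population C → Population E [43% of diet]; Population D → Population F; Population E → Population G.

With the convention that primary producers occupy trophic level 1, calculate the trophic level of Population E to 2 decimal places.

Population C: 1 + 1 = 2
Population D: 1 + (0.46×1 + 0.38×1 + 0.16×2) = 2.16
Population E: 1 + (0.57×2.16 + 0.43×2) = 3.0912
Population F: 1 + 2.16 = 3.16
Population G: 1 + 3.0912 = 4.0912

3.09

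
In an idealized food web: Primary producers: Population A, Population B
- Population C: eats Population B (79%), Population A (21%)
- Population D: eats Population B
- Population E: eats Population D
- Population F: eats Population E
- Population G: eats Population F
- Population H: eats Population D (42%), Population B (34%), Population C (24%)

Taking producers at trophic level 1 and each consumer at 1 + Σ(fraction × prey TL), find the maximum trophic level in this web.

5

Population C: 1 + (0.79×1 + 0.21×1) = 2
Population D: 1 + 1 = 2
Population E: 1 + 2 = 3
Population F: 1 + 3 = 4
Population G: 1 + 4 = 5
Population H: 1 + (0.42×2 + 0.34×1 + 0.24×2) = 2.66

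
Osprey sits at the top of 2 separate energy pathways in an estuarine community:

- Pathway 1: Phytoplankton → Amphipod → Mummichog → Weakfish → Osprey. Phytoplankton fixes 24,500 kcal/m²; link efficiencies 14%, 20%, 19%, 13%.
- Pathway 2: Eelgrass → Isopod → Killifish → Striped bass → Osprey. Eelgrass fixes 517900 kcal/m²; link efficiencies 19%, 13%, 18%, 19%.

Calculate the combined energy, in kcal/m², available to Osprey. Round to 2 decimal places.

Pathway 1: 24500 × 0.14 × 0.2 × 0.19 × 0.13 = 16.9442 kcal/m²
Pathway 2: 517900 × 0.19 × 0.13 × 0.18 × 0.19 = 437.490846 kcal/m²
Total at Osprey: 16.9442 + 437.490846 = 454.435046 kcal/m²

454.44 kcal/m²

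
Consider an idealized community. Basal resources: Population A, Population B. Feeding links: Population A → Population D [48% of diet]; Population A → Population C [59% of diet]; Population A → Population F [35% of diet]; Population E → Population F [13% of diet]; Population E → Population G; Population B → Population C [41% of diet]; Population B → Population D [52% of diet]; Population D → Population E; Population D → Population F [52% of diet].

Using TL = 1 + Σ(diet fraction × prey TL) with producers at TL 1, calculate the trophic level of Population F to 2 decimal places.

2.78

Population C: 1 + (0.59×1 + 0.41×1) = 2
Population D: 1 + (0.52×1 + 0.48×1) = 2
Population E: 1 + 2 = 3
Population F: 1 + (0.35×1 + 0.13×3 + 0.52×2) = 2.78
Population G: 1 + 3 = 4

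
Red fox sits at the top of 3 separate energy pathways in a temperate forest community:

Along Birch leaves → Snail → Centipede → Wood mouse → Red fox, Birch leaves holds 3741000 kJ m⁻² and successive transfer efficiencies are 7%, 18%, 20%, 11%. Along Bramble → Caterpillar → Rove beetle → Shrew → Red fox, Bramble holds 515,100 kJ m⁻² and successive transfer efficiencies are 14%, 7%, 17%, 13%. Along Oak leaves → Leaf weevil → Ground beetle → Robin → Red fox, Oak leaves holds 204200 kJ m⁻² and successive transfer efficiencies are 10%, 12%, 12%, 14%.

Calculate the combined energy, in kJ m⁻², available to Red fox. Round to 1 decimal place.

1189.7 kJ m⁻²

Via Birch leaves: 3741000 × 0.07 × 0.18 × 0.2 × 0.11 = 1037.0052 kJ m⁻²
Via Bramble: 515100 × 0.14 × 0.07 × 0.17 × 0.13 = 111.560358 kJ m⁻²
Via Oak leaves: 204200 × 0.1 × 0.12 × 0.12 × 0.14 = 41.16672 kJ m⁻²
Total at Red fox: 1037.0052 + 111.560358 + 41.16672 = 1189.732278 kJ m⁻²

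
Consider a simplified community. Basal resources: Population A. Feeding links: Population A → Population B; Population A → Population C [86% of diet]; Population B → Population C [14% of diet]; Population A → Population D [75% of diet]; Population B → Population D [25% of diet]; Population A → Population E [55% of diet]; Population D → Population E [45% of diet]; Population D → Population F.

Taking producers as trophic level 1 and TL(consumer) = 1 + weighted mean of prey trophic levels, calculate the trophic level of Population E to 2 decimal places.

2.56

Population B: 1 + 1 = 2
Population C: 1 + (0.86×1 + 0.14×2) = 2.14
Population D: 1 + (0.75×1 + 0.25×2) = 2.25
Population E: 1 + (0.55×1 + 0.45×2.25) = 2.5625
Population F: 1 + 2.25 = 3.25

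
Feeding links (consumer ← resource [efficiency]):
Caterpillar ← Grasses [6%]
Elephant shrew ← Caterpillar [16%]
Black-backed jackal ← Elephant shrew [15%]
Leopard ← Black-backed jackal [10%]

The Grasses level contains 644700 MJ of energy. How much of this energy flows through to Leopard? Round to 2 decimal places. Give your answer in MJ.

Caterpillar: 644700 × 0.06 = 38682 MJ
Elephant shrew: 38682 × 0.16 = 6189.12 MJ
Black-backed jackal: 6189.12 × 0.15 = 928.368 MJ
Leopard: 928.368 × 0.1 = 92.8368 MJ

92.84 MJ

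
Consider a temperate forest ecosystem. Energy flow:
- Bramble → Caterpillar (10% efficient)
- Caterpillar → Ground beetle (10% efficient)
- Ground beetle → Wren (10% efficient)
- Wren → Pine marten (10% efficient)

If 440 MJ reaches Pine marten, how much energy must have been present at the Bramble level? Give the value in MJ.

Cumulative transfer efficiency: 0.1 × 0.1 × 0.1 × 0.1 = 0.0001
Bramble energy = 440 / 0.0001 = 4400000 MJ

4400000 MJ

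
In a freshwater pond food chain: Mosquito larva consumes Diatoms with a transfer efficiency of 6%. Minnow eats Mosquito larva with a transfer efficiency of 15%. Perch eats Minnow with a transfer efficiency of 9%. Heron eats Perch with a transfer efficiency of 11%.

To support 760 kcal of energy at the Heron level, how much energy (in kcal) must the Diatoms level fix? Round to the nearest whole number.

Cumulative transfer efficiency: 0.06 × 0.15 × 0.09 × 0.11 = 0.0000891
Diatoms energy = 760 / 0.0000891 = 8529742 kcal

8529742 kcal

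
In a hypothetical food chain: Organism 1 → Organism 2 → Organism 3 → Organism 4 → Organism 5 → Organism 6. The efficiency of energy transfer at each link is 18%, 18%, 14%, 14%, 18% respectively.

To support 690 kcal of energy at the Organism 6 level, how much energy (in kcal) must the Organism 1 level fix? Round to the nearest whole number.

6036365 kcal

Cumulative transfer efficiency: 0.18 × 0.18 × 0.14 × 0.14 × 0.18 = 0.0001143072
Organism 1 energy = 690 / 0.0001143072 = 6036365 kcal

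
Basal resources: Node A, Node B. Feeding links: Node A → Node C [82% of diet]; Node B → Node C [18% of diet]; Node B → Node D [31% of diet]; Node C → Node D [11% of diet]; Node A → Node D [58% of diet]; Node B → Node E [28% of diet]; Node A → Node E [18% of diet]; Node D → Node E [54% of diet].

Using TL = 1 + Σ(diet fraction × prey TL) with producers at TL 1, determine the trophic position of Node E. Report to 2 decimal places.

Node C: 1 + (0.82×1 + 0.18×1) = 2
Node D: 1 + (0.31×1 + 0.11×2 + 0.58×1) = 2.11
Node E: 1 + (0.28×1 + 0.18×1 + 0.54×2.11) = 2.5994

2.60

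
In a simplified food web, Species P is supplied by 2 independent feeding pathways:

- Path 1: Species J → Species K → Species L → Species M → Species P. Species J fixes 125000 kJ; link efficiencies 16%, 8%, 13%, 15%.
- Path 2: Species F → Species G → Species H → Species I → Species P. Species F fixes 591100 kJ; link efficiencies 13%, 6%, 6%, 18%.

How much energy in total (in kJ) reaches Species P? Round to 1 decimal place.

Path 1: 125000 × 0.16 × 0.08 × 0.13 × 0.15 = 31.2 kJ
Path 2: 591100 × 0.13 × 0.06 × 0.06 × 0.18 = 49.794264 kJ
Total at Species P: 31.2 + 49.794264 = 80.994264 kJ

81.0 kJ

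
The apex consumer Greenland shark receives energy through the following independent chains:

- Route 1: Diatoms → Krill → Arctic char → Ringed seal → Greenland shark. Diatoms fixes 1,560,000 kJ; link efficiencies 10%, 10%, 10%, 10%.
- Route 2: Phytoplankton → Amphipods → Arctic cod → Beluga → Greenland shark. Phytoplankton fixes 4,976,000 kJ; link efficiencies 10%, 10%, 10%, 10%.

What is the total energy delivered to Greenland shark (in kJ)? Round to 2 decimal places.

653.60 kJ

Route 1: 1560000 × 0.1 × 0.1 × 0.1 × 0.1 = 156 kJ
Route 2: 4976000 × 0.1 × 0.1 × 0.1 × 0.1 = 497.6 kJ
Total at Greenland shark: 156 + 497.6 = 653.6 kJ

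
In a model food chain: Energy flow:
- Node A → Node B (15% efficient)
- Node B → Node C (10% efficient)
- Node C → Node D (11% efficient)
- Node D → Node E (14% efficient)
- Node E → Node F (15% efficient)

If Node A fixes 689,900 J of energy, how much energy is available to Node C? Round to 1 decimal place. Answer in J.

Node B: 689900 × 0.15 = 103485 J
Node C: 103485 × 0.1 = 10348.5 J

10348.5 J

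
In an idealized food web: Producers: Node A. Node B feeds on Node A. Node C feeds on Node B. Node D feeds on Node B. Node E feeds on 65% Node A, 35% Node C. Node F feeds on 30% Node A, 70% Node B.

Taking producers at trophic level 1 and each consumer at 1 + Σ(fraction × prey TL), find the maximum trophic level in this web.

Node B: 1 + 1 = 2
Node C: 1 + 2 = 3
Node D: 1 + 2 = 3
Node E: 1 + (0.65×1 + 0.35×3) = 2.7
Node F: 1 + (0.3×1 + 0.7×2) = 2.7

3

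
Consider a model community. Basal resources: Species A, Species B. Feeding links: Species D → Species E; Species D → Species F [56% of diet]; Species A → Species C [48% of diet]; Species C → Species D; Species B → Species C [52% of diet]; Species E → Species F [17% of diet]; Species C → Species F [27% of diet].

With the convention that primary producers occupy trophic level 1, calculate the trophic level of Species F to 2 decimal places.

3.90

Species C: 1 + (0.48×1 + 0.52×1) = 2
Species D: 1 + 2 = 3
Species E: 1 + 3 = 4
Species F: 1 + (0.56×3 + 0.17×4 + 0.27×2) = 3.9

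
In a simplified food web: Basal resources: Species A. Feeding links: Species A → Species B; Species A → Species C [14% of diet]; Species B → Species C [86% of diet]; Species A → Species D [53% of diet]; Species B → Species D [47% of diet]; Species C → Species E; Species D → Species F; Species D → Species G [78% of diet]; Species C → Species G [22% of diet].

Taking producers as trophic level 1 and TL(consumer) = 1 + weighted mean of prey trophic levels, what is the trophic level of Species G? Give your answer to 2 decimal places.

Species B: 1 + 1 = 2
Species C: 1 + (0.14×1 + 0.86×2) = 2.86
Species D: 1 + (0.53×1 + 0.47×2) = 2.47
Species E: 1 + 2.86 = 3.86
Species F: 1 + 2.47 = 3.47
Species G: 1 + (0.78×2.47 + 0.22×2.86) = 3.5558

3.56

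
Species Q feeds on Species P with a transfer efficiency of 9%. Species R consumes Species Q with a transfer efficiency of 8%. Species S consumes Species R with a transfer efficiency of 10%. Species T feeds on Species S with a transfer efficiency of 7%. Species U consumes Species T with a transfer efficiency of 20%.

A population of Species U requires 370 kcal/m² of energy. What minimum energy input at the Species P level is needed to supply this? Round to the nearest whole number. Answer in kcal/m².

Cumulative transfer efficiency: 0.09 × 0.08 × 0.1 × 0.07 × 0.2 = 0.00001008
Species P energy = 370 / 0.00001008 = 36706349 kcal/m²

36706349 kcal/m²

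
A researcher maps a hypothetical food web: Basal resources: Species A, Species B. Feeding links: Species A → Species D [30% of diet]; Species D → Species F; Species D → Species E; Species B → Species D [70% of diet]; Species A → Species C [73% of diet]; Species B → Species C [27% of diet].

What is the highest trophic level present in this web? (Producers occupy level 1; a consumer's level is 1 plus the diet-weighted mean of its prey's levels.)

Species C: 1 + (0.73×1 + 0.27×1) = 2
Species D: 1 + (0.7×1 + 0.3×1) = 2
Species E: 1 + 2 = 3
Species F: 1 + 2 = 3

3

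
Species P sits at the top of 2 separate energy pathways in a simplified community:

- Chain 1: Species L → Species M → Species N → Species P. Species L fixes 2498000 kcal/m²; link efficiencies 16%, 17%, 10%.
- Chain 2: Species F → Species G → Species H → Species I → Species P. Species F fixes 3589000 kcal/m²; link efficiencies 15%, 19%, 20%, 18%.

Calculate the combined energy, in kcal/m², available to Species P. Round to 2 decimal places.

10476.87 kcal/m²

Chain 1: 2498000 × 0.16 × 0.17 × 0.1 = 6794.56 kcal/m²
Chain 2: 3589000 × 0.15 × 0.19 × 0.2 × 0.18 = 3682.314 kcal/m²
Total at Species P: 6794.56 + 3682.314 = 10476.874 kcal/m²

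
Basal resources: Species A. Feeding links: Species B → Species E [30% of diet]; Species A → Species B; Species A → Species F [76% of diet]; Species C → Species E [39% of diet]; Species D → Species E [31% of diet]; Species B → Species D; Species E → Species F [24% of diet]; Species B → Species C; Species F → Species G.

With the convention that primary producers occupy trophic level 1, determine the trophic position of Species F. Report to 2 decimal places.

2.65

Species B: 1 + 1 = 2
Species C: 1 + 2 = 3
Species D: 1 + 2 = 3
Species E: 1 + (0.39×3 + 0.3×2 + 0.31×3) = 3.7
Species F: 1 + (0.24×3.7 + 0.76×1) = 2.648
Species G: 1 + 2.648 = 3.648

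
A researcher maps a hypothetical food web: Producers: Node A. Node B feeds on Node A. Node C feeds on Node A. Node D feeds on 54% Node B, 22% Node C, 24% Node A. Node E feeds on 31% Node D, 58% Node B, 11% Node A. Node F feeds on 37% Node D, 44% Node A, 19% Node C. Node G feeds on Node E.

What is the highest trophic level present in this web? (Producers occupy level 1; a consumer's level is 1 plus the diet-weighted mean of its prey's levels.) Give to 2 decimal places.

Node B: 1 + 1 = 2
Node C: 1 + 1 = 2
Node D: 1 + (0.54×2 + 0.22×2 + 0.24×1) = 2.76
Node E: 1 + (0.31×2.76 + 0.58×2 + 0.11×1) = 3.1256
Node F: 1 + (0.37×2.76 + 0.44×1 + 0.19×2) = 2.8412
Node G: 1 + 3.1256 = 4.1256

4.13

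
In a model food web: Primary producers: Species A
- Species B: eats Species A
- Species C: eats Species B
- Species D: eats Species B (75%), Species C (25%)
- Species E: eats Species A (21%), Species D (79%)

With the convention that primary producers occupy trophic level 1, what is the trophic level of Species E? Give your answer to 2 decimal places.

Species B: 1 + 1 = 2
Species C: 1 + 2 = 3
Species D: 1 + (0.75×2 + 0.25×3) = 3.25
Species E: 1 + (0.21×1 + 0.79×3.25) = 3.7775

3.78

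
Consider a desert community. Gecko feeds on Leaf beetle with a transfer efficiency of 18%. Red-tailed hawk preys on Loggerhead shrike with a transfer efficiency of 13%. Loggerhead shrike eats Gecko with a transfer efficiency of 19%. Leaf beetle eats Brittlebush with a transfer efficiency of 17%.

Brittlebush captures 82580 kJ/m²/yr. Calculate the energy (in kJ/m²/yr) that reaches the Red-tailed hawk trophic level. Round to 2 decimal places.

62.42 kJ/m²/yr

Leaf beetle: 82580 × 0.17 = 14038.6 kJ/m²/yr
Gecko: 14038.6 × 0.18 = 2526.948 kJ/m²/yr
Loggerhead shrike: 2526.948 × 0.19 = 480.12012 kJ/m²/yr
Red-tailed hawk: 480.12012 × 0.13 = 62.4156156 kJ/m²/yr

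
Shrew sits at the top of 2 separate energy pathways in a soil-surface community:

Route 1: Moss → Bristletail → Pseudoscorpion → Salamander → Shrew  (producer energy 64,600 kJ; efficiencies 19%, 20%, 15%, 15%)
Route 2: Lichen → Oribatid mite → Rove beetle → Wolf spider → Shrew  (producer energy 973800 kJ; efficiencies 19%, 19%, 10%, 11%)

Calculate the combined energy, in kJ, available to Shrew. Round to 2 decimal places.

Route 1: 64600 × 0.19 × 0.2 × 0.15 × 0.15 = 55.233 kJ
Route 2: 973800 × 0.19 × 0.19 × 0.1 × 0.11 = 386.69598 kJ
Total at Shrew: 55.233 + 386.69598 = 441.92898 kJ

441.93 kJ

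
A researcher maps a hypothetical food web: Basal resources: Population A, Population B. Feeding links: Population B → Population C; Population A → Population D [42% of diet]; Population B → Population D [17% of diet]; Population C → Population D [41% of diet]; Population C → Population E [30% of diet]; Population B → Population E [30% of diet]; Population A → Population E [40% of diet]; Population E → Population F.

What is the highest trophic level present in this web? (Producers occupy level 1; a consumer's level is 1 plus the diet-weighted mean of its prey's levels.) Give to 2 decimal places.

3.30

Population C: 1 + 1 = 2
Population D: 1 + (0.42×1 + 0.17×1 + 0.41×2) = 2.41
Population E: 1 + (0.3×2 + 0.3×1 + 0.4×1) = 2.3
Population F: 1 + 2.3 = 3.3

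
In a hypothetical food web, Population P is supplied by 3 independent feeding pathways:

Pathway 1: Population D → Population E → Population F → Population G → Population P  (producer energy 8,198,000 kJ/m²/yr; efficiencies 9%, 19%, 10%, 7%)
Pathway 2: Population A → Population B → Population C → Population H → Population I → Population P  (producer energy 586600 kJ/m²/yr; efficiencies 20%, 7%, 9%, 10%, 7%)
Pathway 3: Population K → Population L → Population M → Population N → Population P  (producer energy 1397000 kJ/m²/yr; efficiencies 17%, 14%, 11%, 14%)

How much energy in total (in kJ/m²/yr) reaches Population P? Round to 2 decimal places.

1498.50 kJ/m²/yr

Pathway 1: 8198000 × 0.09 × 0.19 × 0.1 × 0.07 = 981.3006 kJ/m²/yr
Pathway 2: 586600 × 0.2 × 0.07 × 0.09 × 0.1 × 0.07 = 5.173812 kJ/m²/yr
Pathway 3: 1397000 × 0.17 × 0.14 × 0.11 × 0.14 = 512.02844 kJ/m²/yr
Total at Population P: 981.3006 + 5.173812 + 512.02844 = 1498.502852 kJ/m²/yr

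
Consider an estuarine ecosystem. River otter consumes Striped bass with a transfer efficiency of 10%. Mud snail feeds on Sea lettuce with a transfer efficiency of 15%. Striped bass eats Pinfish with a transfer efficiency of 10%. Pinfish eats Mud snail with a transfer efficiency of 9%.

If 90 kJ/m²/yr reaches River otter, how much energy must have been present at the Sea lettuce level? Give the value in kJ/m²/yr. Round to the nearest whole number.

Cumulative transfer efficiency: 0.15 × 0.09 × 0.1 × 0.1 = 0.000135
Sea lettuce energy = 90 / 0.000135 = 666667 kJ/m²/yr

666667 kJ/m²/yr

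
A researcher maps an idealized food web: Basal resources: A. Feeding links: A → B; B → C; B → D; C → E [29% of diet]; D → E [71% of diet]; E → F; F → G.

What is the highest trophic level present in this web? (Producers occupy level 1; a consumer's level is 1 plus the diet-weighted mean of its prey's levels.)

6

B: 1 + 1 = 2
C: 1 + 2 = 3
D: 1 + 2 = 3
E: 1 + (0.29×3 + 0.71×3) = 4
F: 1 + 4 = 5
G: 1 + 5 = 6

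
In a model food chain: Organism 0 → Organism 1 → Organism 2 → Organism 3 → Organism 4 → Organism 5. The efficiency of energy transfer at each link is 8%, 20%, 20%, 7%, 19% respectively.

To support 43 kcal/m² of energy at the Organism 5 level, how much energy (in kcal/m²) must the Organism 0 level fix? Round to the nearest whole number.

1010338 kcal/m²

Cumulative transfer efficiency: 0.08 × 0.2 × 0.2 × 0.07 × 0.19 = 0.00004256
Organism 0 energy = 43 / 0.00004256 = 1010338 kcal/m²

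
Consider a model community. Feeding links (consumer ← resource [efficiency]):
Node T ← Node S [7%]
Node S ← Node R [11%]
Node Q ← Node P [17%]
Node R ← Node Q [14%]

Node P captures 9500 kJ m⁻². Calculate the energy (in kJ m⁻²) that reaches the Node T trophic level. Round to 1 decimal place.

Node Q: 9500 × 0.17 = 1615 kJ m⁻²
Node R: 1615 × 0.14 = 226.1 kJ m⁻²
Node S: 226.1 × 0.11 = 24.871 kJ m⁻²
Node T: 24.871 × 0.07 = 1.74097 kJ m⁻²

1.7 kJ m⁻²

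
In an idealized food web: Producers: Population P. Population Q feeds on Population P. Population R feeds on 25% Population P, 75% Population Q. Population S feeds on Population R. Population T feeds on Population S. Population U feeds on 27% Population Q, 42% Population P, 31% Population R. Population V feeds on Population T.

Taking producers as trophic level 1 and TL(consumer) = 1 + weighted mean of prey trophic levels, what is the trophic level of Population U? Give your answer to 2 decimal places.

2.81

Population Q: 1 + 1 = 2
Population R: 1 + (0.25×1 + 0.75×2) = 2.75
Population S: 1 + 2.75 = 3.75
Population T: 1 + 3.75 = 4.75
Population U: 1 + (0.27×2 + 0.42×1 + 0.31×2.75) = 2.8125
Population V: 1 + 4.75 = 5.75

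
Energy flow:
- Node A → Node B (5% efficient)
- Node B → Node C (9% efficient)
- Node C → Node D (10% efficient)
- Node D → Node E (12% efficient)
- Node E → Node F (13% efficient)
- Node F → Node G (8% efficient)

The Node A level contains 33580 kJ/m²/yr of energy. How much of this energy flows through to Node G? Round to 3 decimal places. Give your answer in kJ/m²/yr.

Node B: 33580 × 0.05 = 1679 kJ/m²/yr
Node C: 1679 × 0.09 = 151.11 kJ/m²/yr
Node D: 151.11 × 0.1 = 15.111 kJ/m²/yr
Node E: 15.111 × 0.12 = 1.81332 kJ/m²/yr
Node F: 1.81332 × 0.13 = 0.2357316 kJ/m²/yr
Node G: 0.2357316 × 0.08 = 0.018858528 kJ/m²/yr

0.019 kJ/m²/yr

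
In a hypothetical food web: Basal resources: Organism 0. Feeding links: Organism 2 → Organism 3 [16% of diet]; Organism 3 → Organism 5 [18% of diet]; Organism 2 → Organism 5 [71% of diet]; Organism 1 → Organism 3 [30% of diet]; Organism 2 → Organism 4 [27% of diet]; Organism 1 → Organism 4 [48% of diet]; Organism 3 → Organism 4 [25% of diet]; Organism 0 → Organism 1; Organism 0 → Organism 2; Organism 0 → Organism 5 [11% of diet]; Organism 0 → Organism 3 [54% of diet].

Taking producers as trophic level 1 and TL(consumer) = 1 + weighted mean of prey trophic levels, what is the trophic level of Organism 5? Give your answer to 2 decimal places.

Organism 1: 1 + 1 = 2
Organism 2: 1 + 1 = 2
Organism 3: 1 + (0.3×2 + 0.16×2 + 0.54×1) = 2.46
Organism 4: 1 + (0.48×2 + 0.25×2.46 + 0.27×2) = 3.115
Organism 5: 1 + (0.11×1 + 0.71×2 + 0.18×2.46) = 2.9728

2.97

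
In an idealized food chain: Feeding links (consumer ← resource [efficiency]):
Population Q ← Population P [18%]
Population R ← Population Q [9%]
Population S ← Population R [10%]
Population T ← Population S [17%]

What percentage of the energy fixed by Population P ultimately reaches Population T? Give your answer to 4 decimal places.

Product of link efficiencies: 0.18 × 0.09 × 0.1 × 0.17 = 0.0002754
As a percentage: 0.0002754 × 100 = 0.0275%

0.0275%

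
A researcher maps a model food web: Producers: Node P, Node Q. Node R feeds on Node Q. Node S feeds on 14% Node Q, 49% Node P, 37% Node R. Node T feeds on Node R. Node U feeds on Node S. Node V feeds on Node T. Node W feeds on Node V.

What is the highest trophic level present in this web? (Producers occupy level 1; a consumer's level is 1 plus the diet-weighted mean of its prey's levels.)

Node R: 1 + 1 = 2
Node S: 1 + (0.14×1 + 0.49×1 + 0.37×2) = 2.37
Node T: 1 + 2 = 3
Node U: 1 + 2.37 = 3.37
Node V: 1 + 3 = 4
Node W: 1 + 4 = 5

5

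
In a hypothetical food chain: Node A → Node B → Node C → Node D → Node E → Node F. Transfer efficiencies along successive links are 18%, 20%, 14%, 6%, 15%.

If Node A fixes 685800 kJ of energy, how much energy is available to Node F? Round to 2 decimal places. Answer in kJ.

31.11 kJ

Node B: 685800 × 0.18 = 123444 kJ
Node C: 123444 × 0.2 = 24688.8 kJ
Node D: 24688.8 × 0.14 = 3456.432 kJ
Node E: 3456.432 × 0.06 = 207.38592 kJ
Node F: 207.38592 × 0.15 = 31.107888 kJ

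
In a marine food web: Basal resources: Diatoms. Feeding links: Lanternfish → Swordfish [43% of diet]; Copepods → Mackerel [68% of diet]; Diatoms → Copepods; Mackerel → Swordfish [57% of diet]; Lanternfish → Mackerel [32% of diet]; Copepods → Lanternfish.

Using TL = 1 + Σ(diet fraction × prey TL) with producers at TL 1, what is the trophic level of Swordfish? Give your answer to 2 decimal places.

Copepods: 1 + 1 = 2
Lanternfish: 1 + 2 = 3
Mackerel: 1 + (0.68×2 + 0.32×3) = 3.32
Swordfish: 1 + (0.57×3.32 + 0.43×3) = 4.1824

4.18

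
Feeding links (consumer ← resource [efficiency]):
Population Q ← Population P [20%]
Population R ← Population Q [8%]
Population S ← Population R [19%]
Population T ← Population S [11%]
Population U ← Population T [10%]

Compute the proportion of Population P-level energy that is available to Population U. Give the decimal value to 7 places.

0.0000334

Product of link efficiencies: 0.2 × 0.08 × 0.19 × 0.11 × 0.1 = 0.00003344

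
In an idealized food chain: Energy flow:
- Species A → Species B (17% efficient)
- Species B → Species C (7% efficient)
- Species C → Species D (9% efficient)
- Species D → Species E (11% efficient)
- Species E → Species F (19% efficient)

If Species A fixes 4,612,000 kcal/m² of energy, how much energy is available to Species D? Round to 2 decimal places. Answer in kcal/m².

4939.45 kcal/m²

Species B: 4612000 × 0.17 = 784040 kcal/m²
Species C: 784040 × 0.07 = 54882.8 kcal/m²
Species D: 54882.8 × 0.09 = 4939.452 kcal/m²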